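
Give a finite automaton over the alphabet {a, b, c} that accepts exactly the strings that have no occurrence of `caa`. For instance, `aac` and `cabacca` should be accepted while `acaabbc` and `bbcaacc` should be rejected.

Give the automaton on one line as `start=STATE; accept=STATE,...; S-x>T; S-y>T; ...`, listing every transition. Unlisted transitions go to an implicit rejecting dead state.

start=s0; accept=s0,s1,s2; s0-a>s0; s0-b>s0; s0-c>s1; s1-a>s2; s1-b>s0; s1-c>s1; s2-a>s3; s2-b>s0; s2-c>s1; s3-a>s3; s3-b>s3; s3-c>s3

This is the complement of 'contains `caa`'. Use the same substring-matching states — s0 through s3 holding how much of `caa` has just been matched — but flip the accepting set: everything except the trap s3 accepts.
A 4-state machine:
        a   b   c  
>* s0   s0  s0  s1 
 * s1   s2  s0  s1 
 * s2   s3  s0  s1 
   s3   s3  s3  s3 
(> = start, * = accepting)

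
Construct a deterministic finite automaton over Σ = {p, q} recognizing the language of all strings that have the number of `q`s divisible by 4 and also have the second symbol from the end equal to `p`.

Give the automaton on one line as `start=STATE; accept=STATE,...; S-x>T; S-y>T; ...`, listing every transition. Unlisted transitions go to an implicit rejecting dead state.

Run two small machines in parallel and take their product. One (4 states) tracks the count of `q`s modulo 4; the other (7 states) tracks the last 2 symbols read. Each combined state is a pair, one component from each; accept when both components accept.
19 states suffice.
       p  q 
>  A   B  C 
   B   D  E 
   C   F  G 
 * D   D  E 
   E   F  G 
   F   H  I 
   G   J  K 
   H   H  I 
   I   J  K 
   J   L  M 
   K   N  O 
   L   L  M 
   M   N  O 
   N   P  Q 
   O   R  S 
   P   P  Q 
 * Q   R  S 
   R   D  E 
   S   F  G 
(> = start, * = accepting)

start=A; accept=D,Q; A-p>B; A-q>C; B-p>D; B-q>E; C-p>F; C-q>G; D-p>D; D-q>E; E-p>F; E-q>G; F-p>H; F-q>I; G-p>J; G-q>K; H-p>H; H-q>I; I-p>J; I-q>K; J-p>L; J-q>M; K-p>N; K-q>O; L-p>L; L-q>M; M-p>N; M-q>O; N-p>P; N-q>Q; O-p>R; O-q>S; P-p>P; P-q>Q; Q-p>R; Q-q>S; R-p>D; R-q>E; S-p>F; S-q>G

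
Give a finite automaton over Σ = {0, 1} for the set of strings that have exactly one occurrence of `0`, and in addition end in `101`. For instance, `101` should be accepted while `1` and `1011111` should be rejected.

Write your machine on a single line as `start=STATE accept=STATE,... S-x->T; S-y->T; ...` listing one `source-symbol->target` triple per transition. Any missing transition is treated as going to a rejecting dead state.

Handle the two conditions separately and then intersect. One (3 states) tracks the count of `0`s, saturating at 2; the other (4 states) tracks how much of the suffix `101` has currently been matched. Each combined state is a pair, one component from each; accept when both components accept.
With 10 states:
        0   1  
>  S0   S1  S2 
   S1   S3  S4 
   S2   S5  S2 
   S3   S3  S6 
   S4   S7  S4 
   S5   S3  S8 
   S6   S7  S6 
   S7   S3  S9 
 * S8   S7  S4 
   S9   S7  S6 
(> = start, * = accepting)

start=S0; accept=S8; S0-0->S1; S0-1->S2; S1-0->S3; S1-1->S4; S2-0->S5; S2-1->S2; S3-0->S3; S3-1->S6; S4-0->S7; S4-1->S4; S5-0->S3; S5-1->S8; S6-0->S7; S6-1->S6; S7-0->S3; S7-1->S9; S8-0->S7; S8-1->S4; S9-0->S7; S9-1->S6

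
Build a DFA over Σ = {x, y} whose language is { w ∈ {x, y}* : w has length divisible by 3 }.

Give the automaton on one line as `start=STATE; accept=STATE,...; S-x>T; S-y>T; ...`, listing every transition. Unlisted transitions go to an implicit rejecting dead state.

Only the length mod 3 matters, so use a 3-cycle: from any state, every input symbol moves to the next state, wrapping q2 back to q0. Mark q0 accepting.
With 3 states:
        x   y  
>* q0   q1  q1 
   q1   q2  q2 
   q2   q0  q0 
(> = start, * = accepting)

start=q0; accept=q0; q0-x>q1; q0-y>q1; q1-x>q2; q1-y>q2; q2-x>q0; q2-y>q0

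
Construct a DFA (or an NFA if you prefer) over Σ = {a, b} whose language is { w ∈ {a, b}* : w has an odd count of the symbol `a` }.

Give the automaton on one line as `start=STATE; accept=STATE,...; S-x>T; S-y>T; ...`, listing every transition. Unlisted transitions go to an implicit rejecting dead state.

The only thing that matters is how many `a`s have appeared, reduced mod 2. Use one state per residue: s0 for 0, …, s1 for 1. Reading `a` moves to the next residue; anything else stays put. s1 is accepting.
        a   b  
>  s0   s1  s0 
 * s1   s0  s1 
(> = start, * = accepting)

start=s0; accept=s1; s0-a>s1; s0-b>s0; s1-a>s0; s1-b>s1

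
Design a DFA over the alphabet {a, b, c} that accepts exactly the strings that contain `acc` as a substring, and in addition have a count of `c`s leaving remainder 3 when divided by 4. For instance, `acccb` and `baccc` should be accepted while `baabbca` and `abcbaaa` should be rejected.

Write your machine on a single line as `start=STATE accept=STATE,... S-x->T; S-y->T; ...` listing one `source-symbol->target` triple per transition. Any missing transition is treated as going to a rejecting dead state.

start=q0; accept=q10; q0-a->q1; q0-b->q0; q0-c->q2; q1-a->q1; q1-b->q0; q1-c->q3; q2-a->q4; q2-b->q2; q2-c->q5; q3-a->q4; q3-b->q2; q3-c->q6; q4-a->q4; q4-b->q2; q4-c->q7; q5-a->q8; q5-b->q5; q5-c->q9; q6-a->q6; q6-b->q6; q6-c->q10; q7-a->q8; q7-b->q5; q7-c->q10; q8-a->q8; q8-b->q5; q8-c->q11; q9-a->q12; q9-b->q9; q9-c->q0; q10-a->q10; q10-b->q10; q10-c->q13; q11-a->q12; q11-b->q9; q11-c->q13; q12-a->q12; q12-b->q9; q12-c->q14; q13-a->q13; q13-b->q13; q13-c->q15; q14-a->q1; q14-b->q0; q14-c->q15; q15-a->q15; q15-b->q15; q15-c->q6

Handle the two conditions separately and then intersect. One (4 states) tracks whether and how much of `acc` has been seen; the other (4 states) tracks the count of `c`s modulo 4. Each combined state is a pair, one component from each; accept when both components accept.
A 16-state machine:
          a    b    c  
>  q0     q1   q0   q2 
   q1     q1   q0   q3 
   q2     q4   q2   q5 
   q3     q4   q2   q6 
   q4     q4   q2   q7 
   q5     q8   q5   q9 
   q6     q6   q6  q10 
   q7     q8   q5  q10 
   q8     q8   q5  q11 
   q9    q12   q9   q0 
 * q10   q10  q10  q13 
   q11   q12   q9  q13 
   q12   q12   q9  q14 
   q13   q13  q13  q15 
   q14    q1   q0  q15 
   q15   q15  q15   q6 
(> = start, * = accepting)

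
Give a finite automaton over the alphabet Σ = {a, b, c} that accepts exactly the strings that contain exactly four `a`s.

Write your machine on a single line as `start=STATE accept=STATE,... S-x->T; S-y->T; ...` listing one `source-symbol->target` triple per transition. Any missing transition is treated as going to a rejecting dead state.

Only the number of `a`s matters, and only up to 5. Make a chain q0 → q1 → q2 → q3 → q4 → q5 advanced by each `a` (with q5 absorbing); every other symbol self-loops. The accepting set is {q4}.
A 6-state machine:
        a   b   c  
>  q0   q1  q0  q0 
   q1   q2  q1  q1 
   q2   q3  q2  q2 
   q3   q4  q3  q3 
 * q4   q5  q4  q4 
   q5   q5  q5  q5 
(> = start, * = accepting)

start=q0; accept=q4; q0-a->q1; q0-b->q0; q0-c->q0; q1-a->q2; q1-b->q1; q1-c->q1; q2-a->q3; q2-b->q2; q2-c->q2; q3-a->q4; q3-b->q3; q3-c->q3; q4-a->q5; q4-b->q4; q4-c->q4; q5-a->q5; q5-b->q5; q5-c->q5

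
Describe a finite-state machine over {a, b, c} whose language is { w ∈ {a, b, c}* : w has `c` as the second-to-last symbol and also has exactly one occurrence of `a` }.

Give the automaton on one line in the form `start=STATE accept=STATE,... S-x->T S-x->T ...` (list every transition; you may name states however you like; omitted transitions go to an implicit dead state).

Run two small machines in parallel and take their product. One (13 states) tracks the last 2 symbols read; the other (3 states) tracks the count of `a`s, saturating at 2. Each combined state is a pair, one component from each; accept when both components accept. Minimizing collapses redundant product states.
        a   b   c  
>  q0   q1  q0  q2 
   q1   q3  q1  q4 
   q2   q5  q0  q2 
   q3   q3  q3  q3 
   q4   q3  q5  q6 
 * q5   q3  q1  q4 
 * q6   q3  q5  q6 
(> = start, * = accepting)

start=q0 accept=q5,q6 q0-a->q1 q0-b->q0 q0-c->q2 q1-a->q3 q1-b->q1 q1-c->q4 q2-a->q5 q2-b->q0 q2-c->q2 q3-a->q3 q3-b->q3 q3-c->q3 q4-a->q3 q4-b->q5 q4-c->q6 q5-a->q3 q5-b->q1 q5-c->q4 q6-a->q3 q6-b->q5 q6-c->q6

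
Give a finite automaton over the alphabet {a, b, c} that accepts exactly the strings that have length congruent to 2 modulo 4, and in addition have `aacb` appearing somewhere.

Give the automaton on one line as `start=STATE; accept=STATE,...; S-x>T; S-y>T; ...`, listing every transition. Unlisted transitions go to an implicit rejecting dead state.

start=q0; accept=q18; q0-a>q1; q0-b>q2; q0-c>q2; q1-a>q3; q1-b>q4; q1-c>q4; q2-a>q5; q2-b>q4; q2-c>q4; q3-a>q6; q3-b>q7; q3-c>q8; q4-a>q9; q4-b>q7; q4-c>q7; q5-a>q6; q5-b>q7; q5-c>q7; q6-a>q10; q6-b>q0; q6-c>q11; q7-a>q12; q7-b>q0; q7-c>q0; q8-a>q12; q8-b>q13; q8-c>q0; q9-a>q10; q9-b>q0; q9-c>q0; q10-a>q14; q10-b>q2; q10-c>q15; q11-a>q1; q11-b>q16; q11-c>q2; q12-a>q14; q12-b>q2; q12-c>q2; q13-a>q16; q13-b>q16; q13-c>q16; q14-a>q3; q14-b>q4; q14-c>q17; q15-a>q5; q15-b>q18; q15-c>q4; q16-a>q18; q16-b>q18; q16-c>q18; q17-a>q9; q17-b>q19; q17-c>q7; q18-a>q19; q18-b>q19; q18-c>q19; q19-a>q13; q19-b>q13; q19-c>q13

Run two small machines in parallel and take their product. The first has 4 states tracking the input length modulo 4; the second has 5 states tracking whether and how much of `aacb` has been seen. A product state is a pair (one from each), accepting exactly when both do.
A 20-state machine:
          a    b    c  
>  q0     q1   q2   q2 
   q1     q3   q4   q4 
   q2     q5   q4   q4 
   q3     q6   q7   q8 
   q4     q9   q7   q7 
   q5     q6   q7   q7 
   q6    q10   q0  q11 
   q7    q12   q0   q0 
   q8    q12  q13   q0 
   q9    q10   q0   q0 
   q10   q14   q2  q15 
   q11    q1  q16   q2 
   q12   q14   q2   q2 
   q13   q16  q16  q16 
   q14    q3   q4  q17 
   q15    q5  q18   q4 
   q16   q18  q18  q18 
   q17    q9  q19   q7 
 * q18   q19  q19  q19 
   q19   q13  q13  q13 
(> = start, * = accepting)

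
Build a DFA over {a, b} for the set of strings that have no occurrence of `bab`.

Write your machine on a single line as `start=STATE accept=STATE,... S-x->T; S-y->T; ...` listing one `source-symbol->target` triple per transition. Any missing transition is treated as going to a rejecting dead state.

This is the complement of 'contains `bab`'. Use the same substring-matching states — q0 through q3 holding how much of `bab` has just been matched — but flip the accepting set: everything except the trap q3 accepts.
        a   b  
>* q0   q0  q1 
 * q1   q2  q1 
 * q2   q0  q3 
   q3   q3  q3 
(> = start, * = accepting)

start=q0; accept=q0,q1,q2; q0-a->q0; q0-b->q1; q1-a->q2; q1-b->q1; q2-a->q0; q2-b->q3; q3-a->q3; q3-b->q3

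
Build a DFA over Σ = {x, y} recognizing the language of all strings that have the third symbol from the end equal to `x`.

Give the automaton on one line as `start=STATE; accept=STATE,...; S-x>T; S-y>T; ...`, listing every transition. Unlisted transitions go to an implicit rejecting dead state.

start=A; accept=H,I,J,K; A-x>B; A-y>C; B-x>D; B-y>E; C-x>F; C-y>G; D-x>H; D-y>I; E-x>J; E-y>K; F-x>L; F-y>M; G-x>N; G-y>O; H-x>H; H-y>I; I-x>J; I-y>K; J-x>L; J-y>M; K-x>N; K-y>O; L-x>H; L-y>I; M-x>J; M-y>K; N-x>L; N-y>M; O-x>N; O-y>O

Because acceptance depends on a position counted from the end, the machine has to buffer the most recent 3 symbols. Make each state the string of the last up-to-3 symbols read; on input `x` shift the window left and append `x`. Accept when the buffered window has length 3 and begins with `x`.
With 15 states:
       x  y 
>  A   B  C 
   B   D  E 
   C   F  G 
   D   H  I 
   E   J  K 
   F   L  M 
   G   N  O 
 * H   H  I 
 * I   J  K 
 * J   L  M 
 * K   N  O 
   L   H  I 
   M   J  K 
   N   L  M 
   O   N  O 
(> = start, * = accepting)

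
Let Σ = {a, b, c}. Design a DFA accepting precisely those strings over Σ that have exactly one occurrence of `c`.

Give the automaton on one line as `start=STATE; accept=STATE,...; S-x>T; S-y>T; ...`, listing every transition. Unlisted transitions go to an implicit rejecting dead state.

start=s0; accept=s1; s0-a>s0; s0-b>s0; s0-c>s1; s1-a>s1; s1-b>s1; s1-c>s2; s2-a>s2; s2-b>s2; s2-c>s2

Only the number of `c`s matters, and only up to 2. Make a chain s0 → s1 → s2 advanced by each `c` (with s2 absorbing); every other symbol self-loops. The accepting set is {s1}.
        a   b   c  
>  s0   s0  s0  s1 
 * s1   s1  s1  s2 
   s2   s2  s2  s2 
(> = start, * = accepting)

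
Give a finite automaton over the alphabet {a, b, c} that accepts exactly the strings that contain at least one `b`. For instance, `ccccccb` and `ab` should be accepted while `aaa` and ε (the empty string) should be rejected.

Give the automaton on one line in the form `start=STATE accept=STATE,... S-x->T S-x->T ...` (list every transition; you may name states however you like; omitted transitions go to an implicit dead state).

Count `b`s, saturating at 2: state s0 means no `b` yet, s1 means one `b` seen, s2 means more than one. Each `b` increments (capped at s2); other symbols loop. Accept from {s1, s2}.
        a   b   c  
>  s0   s0  s1  s0 
 * s1   s1  s2  s1 
 * s2   s2  s2  s2 
(> = start, * = accepting)

start=s0 accept=s1,s2 s0-a->s0 s0-b->s1 s0-c->s0 s1-a->s1 s1-b->s2 s1-c->s1 s2-a->s2 s2-b->s2 s2-c->s2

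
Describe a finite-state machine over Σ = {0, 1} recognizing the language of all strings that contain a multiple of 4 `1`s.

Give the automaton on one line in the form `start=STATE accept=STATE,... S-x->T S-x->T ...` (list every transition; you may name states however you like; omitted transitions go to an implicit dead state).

start=s0 accept=s0 s0-0->s0 s0-1->s1 s1-0->s1 s1-1->s2 s2-0->s2 s2-1->s3 s3-0->s3 s3-1->s0

The only thing that matters is how many `1`s have appeared, reduced mod 4. Use one state per residue: s0 for 0, …, s3 for 3. Reading `1` moves to the next residue; anything else stays put. s0 is accepting.
A 4-state machine:
        0   1  
>* s0   s0  s1 
   s1   s1  s2 
   s2   s2  s3 
   s3   s3  s0 
(> = start, * = accepting)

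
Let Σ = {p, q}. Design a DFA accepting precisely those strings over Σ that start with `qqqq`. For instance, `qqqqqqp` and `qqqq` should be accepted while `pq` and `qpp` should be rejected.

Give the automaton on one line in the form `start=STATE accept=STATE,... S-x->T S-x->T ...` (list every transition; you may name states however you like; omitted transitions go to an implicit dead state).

start=S0 accept=S4 S0-p->S5 S0-q->S1 S1-p->S5 S1-q->S2 S2-p->S5 S2-q->S3 S3-p->S5 S3-q->S4 S4-p->S4 S4-q->S4 S5-p->S5 S5-q->S5

Check the first 4 symbols one by one: S0 through S3 record how many have matched `qqqq` so far; any wrong symbol goes to the dead state S5. After all 4 match we enter the accepting sink S4.
        p   q  
>  S0   S5  S1 
   S1   S5  S2 
   S2   S5  S3 
   S3   S5  S4 
 * S4   S4  S4 
   S5   S5  S5 
(> = start, * = accepting)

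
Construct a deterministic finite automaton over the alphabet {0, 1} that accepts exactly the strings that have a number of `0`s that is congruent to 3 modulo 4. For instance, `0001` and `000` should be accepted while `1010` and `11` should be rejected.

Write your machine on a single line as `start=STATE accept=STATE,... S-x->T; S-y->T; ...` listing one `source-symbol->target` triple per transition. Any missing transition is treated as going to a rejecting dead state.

Keep the running count of `0`s modulo 4: each `0` advances along the cycle s0 → s1 → s2 → s3 → s0 while other symbols loop. Accept at s3.
        0   1  
>  s0   s1  s0 
   s1   s2  s1 
   s2   s3  s2 
 * s3   s0  s3 
(> = start, * = accepting)

start=s0; accept=s3; s0-0->s1; s0-1->s0; s1-0->s2; s1-1->s1; s2-0->s3; s2-1->s2; s3-0->s0; s3-1->s3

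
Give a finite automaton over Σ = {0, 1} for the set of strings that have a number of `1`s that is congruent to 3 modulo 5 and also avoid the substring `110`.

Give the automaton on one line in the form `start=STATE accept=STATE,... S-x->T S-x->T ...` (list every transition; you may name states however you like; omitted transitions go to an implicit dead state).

Build one automaton per condition and run them in lockstep. The first has 5 states tracking the count of `1`s modulo 5; the second has 4 states tracking partial matches of the forbidden pattern `110`. A product state is a pair (one from each), accepting exactly when both do. Minimizing collapses redundant product states.
          0    1  
>  q0     q0   q1 
   q1     q2   q3 
   q2     q2   q4 
   q3     q5   q6 
   q4     q7   q6 
   q5     q5   q5 
 * q6     q5   q8 
   q7     q7   q9 
   q8     q5  q10 
 * q9    q11   q8 
   q10    q5  q12 
 * q11   q11  q13 
   q12    q5   q3 
   q13   q14  q10 
   q14   q14  q15 
   q15    q0  q12 
(> = start, * = accepting)

start=q0 accept=q6,q9,q11 q0-0->q0 q0-1->q1 q1-0->q2 q1-1->q3 q2-0->q2 q2-1->q4 q3-0->q5 q3-1->q6 q4-0->q7 q4-1->q6 q5-0->q5 q5-1->q5 q6-0->q5 q6-1->q8 q7-0->q7 q7-1->q9 q8-0->q5 q8-1->q10 q9-0->q11 q9-1->q8 q10-0->q5 q10-1->q12 q11-0->q11 q11-1->q13 q12-0->q5 q12-1->q3 q13-0->q14 q13-1->q10 q14-0->q14 q14-1->q15 q15-0->q0 q15-1->q12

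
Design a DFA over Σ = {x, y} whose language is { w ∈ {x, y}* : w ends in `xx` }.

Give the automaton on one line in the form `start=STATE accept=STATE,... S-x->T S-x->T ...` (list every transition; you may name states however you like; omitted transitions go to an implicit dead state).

start=S0 accept=S2 S0-x->S1 S0-y->S0 S1-x->S2 S1-y->S0 S2-x->S2 S2-y->S0

Let each state record the length of the longest suffix of the input read so far that is also a prefix of `xx`. S1 means the last symbol is `x`; S2 means the last 2 symbols are `xx`. Accept only at S2, where the string currently ends in `xx`.
With 3 states:
        x   y  
>  S0   S1  S0 
   S1   S2  S0 
 * S2   S2  S0 
(> = start, * = accepting)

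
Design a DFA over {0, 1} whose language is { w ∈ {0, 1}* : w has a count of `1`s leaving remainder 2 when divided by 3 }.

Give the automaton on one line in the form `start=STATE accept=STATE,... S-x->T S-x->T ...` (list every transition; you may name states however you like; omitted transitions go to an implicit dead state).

Keep the running count of `1`s modulo 3: each `1` advances along the cycle q0 → q1 → q2 → q0 while other symbols loop. Accept at q2.
3 states suffice.
        0   1  
>  q0   q0  q1 
   q1   q1  q2 
 * q2   q2  q0 
(> = start, * = accepting)

start=q0 accept=q2 q0-0->q0 q0-1->q1 q1-0->q1 q1-1->q2 q2-0->q2 q2-1->q0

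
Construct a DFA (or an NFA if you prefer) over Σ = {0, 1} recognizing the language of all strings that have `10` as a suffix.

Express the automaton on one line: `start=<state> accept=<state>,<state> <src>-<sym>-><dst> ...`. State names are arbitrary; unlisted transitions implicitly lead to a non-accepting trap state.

start=s0 accept=s2 s0-0->s0 s0-1->s1 s1-0->s2 s1-1->s1 s2-0->s0 s2-1->s1

Let each state record the length of the longest suffix of the input read so far that is also a prefix of `10`. s1 means the last symbol is `1`; s2 means the last 2 symbols are `10`. Accept only at s2, where the string currently ends in `10`.
        0   1  
>  s0   s0  s1 
   s1   s2  s1 
 * s2   s0  s1 
(> = start, * = accepting)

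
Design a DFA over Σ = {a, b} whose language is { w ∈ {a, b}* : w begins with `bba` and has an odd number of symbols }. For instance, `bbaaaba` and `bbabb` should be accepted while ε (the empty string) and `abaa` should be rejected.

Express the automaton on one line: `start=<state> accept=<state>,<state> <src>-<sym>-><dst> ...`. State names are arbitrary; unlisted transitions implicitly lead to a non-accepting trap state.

start=S0 accept=S4 S0-a->S1 S0-b->S2 S1-a->S1 S1-b->S1 S2-a->S1 S2-b->S3 S3-a->S4 S3-b->S1 S4-a->S5 S4-b->S5 S5-a->S4 S5-b->S4

Run two small machines in parallel and take their product. One (5 states) tracks whether the input so far still matches the prefix `bba`; the other (2 states) tracks the input length modulo 2. Each combined state is a pair, one component from each; accept when both components accept. Equivalent product states are then merged.
With 6 states:
        a   b  
>  S0   S1  S2 
   S1   S1  S1 
   S2   S1  S3 
   S3   S4  S1 
 * S4   S5  S5 
   S5   S4  S4 
(> = start, * = accepting)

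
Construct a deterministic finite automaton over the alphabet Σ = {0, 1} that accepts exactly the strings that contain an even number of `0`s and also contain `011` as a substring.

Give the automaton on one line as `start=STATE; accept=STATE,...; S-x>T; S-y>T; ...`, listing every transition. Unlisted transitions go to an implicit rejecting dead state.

start=A; accept=G; A-0>B; A-1>A; B-0>C; B-1>D; C-0>B; C-1>E; D-0>C; D-1>F; E-0>B; E-1>G; F-0>G; F-1>F; G-0>F; G-1>G

Handle the two conditions separately and then intersect. One (2 states) tracks the count of `0`s modulo 2; the other (4 states) tracks whether and how much of `011` has been seen. Each combined state is a pair, one component from each; accept when both components accept.
7 states suffice.
       0  1 
>  A   B  A 
   B   C  D 
   C   B  E 
   D   C  F 
   E   B  G 
   F   G  F 
 * G   F  G 
(> = start, * = accepting)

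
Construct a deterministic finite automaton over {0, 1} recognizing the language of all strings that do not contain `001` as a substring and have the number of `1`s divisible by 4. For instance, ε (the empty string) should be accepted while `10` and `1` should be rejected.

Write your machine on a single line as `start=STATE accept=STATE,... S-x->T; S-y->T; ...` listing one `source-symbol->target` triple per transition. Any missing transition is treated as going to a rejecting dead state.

start=q0; accept=q0,q1,q3; q0-0->q1; q0-1->q2; q1-0->q3; q1-1->q2; q2-0->q4; q2-1->q5; q3-0->q3; q3-1->q6; q4-0->q6; q4-1->q5; q5-0->q7; q5-1->q8; q6-0->q6; q6-1->q6; q7-0->q6; q7-1->q8; q8-0->q9; q8-1->q0; q9-0->q6; q9-1->q0

Build one automaton per condition and run them in lockstep. One (4 states) tracks partial matches of the forbidden pattern `001`; the other (4 states) tracks the count of `1`s modulo 4. Each combined state is a pair, one component from each; accept when both components accept. Equivalent product states are then merged.
10 states suffice.
        0   1  
>* q0   q1  q2 
 * q1   q3  q2 
   q2   q4  q5 
 * q3   q3  q6 
   q4   q6  q5 
   q5   q7  q8 
   q6   q6  q6 
   q7   q6  q8 
   q8   q9  q0 
   q9   q6  q0 
(> = start, * = accepting)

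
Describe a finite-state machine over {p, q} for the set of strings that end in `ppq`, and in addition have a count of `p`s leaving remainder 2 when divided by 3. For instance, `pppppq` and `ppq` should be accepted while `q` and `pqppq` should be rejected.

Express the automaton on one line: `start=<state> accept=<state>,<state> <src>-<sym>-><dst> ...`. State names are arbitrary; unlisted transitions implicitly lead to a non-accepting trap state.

Handle the two conditions separately and then intersect. One (4 states) tracks how much of the suffix `ppq` has currently been matched; the other (3 states) tracks the count of `p`s modulo 3. Each combined state is a pair, one component from each; accept when both components accept. After merging equivalent states the machine shrinks.
6 states suffice.
        p   q  
>  S0   S1  S0 
   S1   S2  S3 
   S2   S0  S4 
   S3   S5  S3 
 * S4   S0  S5 
   S5   S0  S5 
(> = start, * = accepting)

start=S0 accept=S4 S0-p->S1 S0-q->S0 S1-p->S2 S1-q->S3 S2-p->S0 S2-q->S4 S3-p->S5 S3-q->S3 S4-p->S0 S4-q->S5 S5-p->S0 S5-q->S5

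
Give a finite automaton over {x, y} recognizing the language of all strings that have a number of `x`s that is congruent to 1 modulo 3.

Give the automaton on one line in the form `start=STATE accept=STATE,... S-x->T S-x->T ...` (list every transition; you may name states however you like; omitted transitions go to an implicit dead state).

The only thing that matters is how many `x`s have appeared, reduced mod 3. Use one state per residue: q0 for 0, …, q2 for 2. Reading `x` moves to the next residue; anything else stays put. q1 is accepting.
        x   y  
>  q0   q1  q0 
 * q1   q2  q1 
   q2   q0  q2 
(> = start, * = accepting)

start=q0 accept=q1 q0-x->q1 q0-y->q0 q1-x->q2 q1-y->q1 q2-x->q0 q2-y->q2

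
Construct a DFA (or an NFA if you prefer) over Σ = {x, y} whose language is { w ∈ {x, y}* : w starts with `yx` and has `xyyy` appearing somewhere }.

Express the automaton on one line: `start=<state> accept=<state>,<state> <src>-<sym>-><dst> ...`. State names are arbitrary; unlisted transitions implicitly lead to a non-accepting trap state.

Handle the two conditions separately and then intersect. The first has 4 states tracking whether the input so far still matches the prefix `yx`; the second has 5 states tracking whether and how much of `xyyy` has been seen. A product state is a pair (one from each), accepting exactly when both do.
An 11-state machine:
          x    y  
>  s0     s1   s2 
   s1     s1   s3 
   s2     s4   s5 
   s3     s1   s6 
   s4     s4   s7 
   s5     s1   s5 
   s6     s1   s8 
   s7     s4   s9 
   s8     s8   s8 
   s9     s4  s10 
 * s10   s10  s10 
(> = start, * = accepting)

start=s0 accept=s10 s0-x->s1 s0-y->s2 s1-x->s1 s1-y->s3 s2-x->s4 s2-y->s5 s3-x->s1 s3-y->s6 s4-x->s4 s4-y->s7 s5-x->s1 s5-y->s5 s6-x->s1 s6-y->s8 s7-x->s4 s7-y->s9 s8-x->s8 s8-y->s8 s9-x->s4 s9-y->s10 s10-x->s10 s10-y->s10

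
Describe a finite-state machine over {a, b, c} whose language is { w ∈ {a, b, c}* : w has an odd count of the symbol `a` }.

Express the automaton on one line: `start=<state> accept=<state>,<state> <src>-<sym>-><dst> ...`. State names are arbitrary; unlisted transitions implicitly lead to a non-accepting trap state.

start=q0 accept=q1 q0-a->q1 q0-b->q0 q0-c->q0 q1-a->q0 q1-b->q1 q1-c->q1

Keep the running count of `a`s modulo 2: each `a` advances along the cycle q0 → q1 → q0 while other symbols loop. Accept at q1.
2 states suffice.
        a   b   c  
>  q0   q1  q0  q0 
 * q1   q0  q1  q1 
(> = start, * = accepting)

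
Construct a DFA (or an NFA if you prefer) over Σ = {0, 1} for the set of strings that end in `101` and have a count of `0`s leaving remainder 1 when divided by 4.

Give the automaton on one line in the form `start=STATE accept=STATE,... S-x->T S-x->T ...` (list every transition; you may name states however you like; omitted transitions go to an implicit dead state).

start=q0 accept=q6 q0-0->q1 q0-1->q2 q1-0->q3 q1-1->q1 q2-0->q4 q2-1->q2 q3-0->q5 q3-1->q3 q4-0->q3 q4-1->q6 q5-0->q0 q5-1->q5 q6-0->q3 q6-1->q1

Run two small machines in parallel and take their product. One (4 states) tracks how much of the suffix `101` has currently been matched; the other (4 states) tracks the count of `0`s modulo 4. Each combined state is a pair, one component from each; accept when both components accept. After merging equivalent states the machine shrinks.
A 7-state machine:
        0   1  
>  q0   q1  q2 
   q1   q3  q1 
   q2   q4  q2 
   q3   q5  q3 
   q4   q3  q6 
   q5   q0  q5 
 * q6   q3  q1 
(> = start, * = accepting)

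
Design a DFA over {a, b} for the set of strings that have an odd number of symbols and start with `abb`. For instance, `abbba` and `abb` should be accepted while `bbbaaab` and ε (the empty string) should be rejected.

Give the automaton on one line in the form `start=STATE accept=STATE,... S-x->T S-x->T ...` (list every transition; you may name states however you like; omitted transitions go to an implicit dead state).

start=S0 accept=S4 S0-a->S1 S0-b->S2 S1-a->S2 S1-b->S3 S2-a->S2 S2-b->S2 S3-a->S2 S3-b->S4 S4-a->S5 S4-b->S5 S5-a->S4 S5-b->S4

Run two small machines in parallel and take their product. One (2 states) tracks the input length modulo 2; the other (5 states) tracks whether the input so far still matches the prefix `abb`. Each combined state is a pair, one component from each; accept when both components accept. After merging equivalent states the machine shrinks.
6 states suffice.
        a   b  
>  S0   S1  S2 
   S1   S2  S3 
   S2   S2  S2 
   S3   S2  S4 
 * S4   S5  S5 
   S5   S4  S4 
(> = start, * = accepting)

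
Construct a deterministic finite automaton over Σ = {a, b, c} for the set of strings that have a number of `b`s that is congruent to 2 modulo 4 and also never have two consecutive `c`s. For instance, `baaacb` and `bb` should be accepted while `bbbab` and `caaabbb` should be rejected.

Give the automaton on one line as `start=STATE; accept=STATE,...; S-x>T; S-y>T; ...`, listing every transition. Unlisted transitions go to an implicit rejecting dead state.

Handle the two conditions separately and then intersect. The first has 4 states tracking the count of `b`s modulo 4; the second has 3 states tracking partial matches of the forbidden pattern `cc`. A product state is a pair (one from each), accepting exactly when both do.
12 states suffice.
          a    b    c  
>  q0     q0   q1   q2 
   q1     q1   q3   q4 
   q2     q0   q1   q5 
 * q3     q3   q6   q7 
   q4     q1   q3   q8 
   q5     q5   q8   q5 
   q6     q6   q0   q9 
 * q7     q3   q6  q10 
   q8     q8  q10   q8 
   q9     q6   q0  q11 
   q10   q10  q11  q10 
   q11   q11   q5  q11 
(> = start, * = accepting)

start=q0; accept=q3,q7; q0-a>q0; q0-b>q1; q0-c>q2; q1-a>q1; q1-b>q3; q1-c>q4; q2-a>q0; q2-b>q1; q2-c>q5; q3-a>q3; q3-b>q6; q3-c>q7; q4-a>q1; q4-b>q3; q4-c>q8; q5-a>q5; q5-b>q8; q5-c>q5; q6-a>q6; q6-b>q0; q6-c>q9; q7-a>q3; q7-b>q6; q7-c>q10; q8-a>q8; q8-b>q10; q8-c>q8; q9-a>q6; q9-b>q0; q9-c>q11; q10-a>q10; q10-b>q11; q10-c>q10; q11-a>q11; q11-b>q5; q11-c>q11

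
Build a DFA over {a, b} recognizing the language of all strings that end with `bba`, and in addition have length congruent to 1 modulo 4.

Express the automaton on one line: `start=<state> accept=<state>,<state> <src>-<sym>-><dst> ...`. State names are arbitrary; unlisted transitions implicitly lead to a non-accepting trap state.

start=q0 accept=q14 q0-a->q1 q0-b->q2 q1-a->q3 q1-b->q4 q2-a->q3 q2-b->q5 q3-a->q6 q3-b->q7 q4-a->q6 q4-b->q8 q5-a->q9 q5-b->q8 q6-a->q0 q6-b->q10 q7-a->q0 q7-b->q11 q8-a->q12 q8-b->q11 q9-a->q0 q9-b->q10 q10-a->q1 q10-b->q13 q11-a->q14 q11-b->q13 q12-a->q1 q12-b->q2 q13-a->q15 q13-b->q5 q14-a->q3 q14-b->q4 q15-a->q6 q15-b->q7

Run two small machines in parallel and take their product. One (4 states) tracks how much of the suffix `bba` has currently been matched; the other (4 states) tracks the input length modulo 4. Each combined state is a pair, one component from each; accept when both components accept.
16 states suffice.
          a    b  
>  q0     q1   q2 
   q1     q3   q4 
   q2     q3   q5 
   q3     q6   q7 
   q4     q6   q8 
   q5     q9   q8 
   q6     q0  q10 
   q7     q0  q11 
   q8    q12  q11 
   q9     q0  q10 
   q10    q1  q13 
   q11   q14  q13 
   q12    q1   q2 
   q13   q15   q5 
 * q14    q3   q4 
   q15    q6   q7 
(> = start, * = accepting)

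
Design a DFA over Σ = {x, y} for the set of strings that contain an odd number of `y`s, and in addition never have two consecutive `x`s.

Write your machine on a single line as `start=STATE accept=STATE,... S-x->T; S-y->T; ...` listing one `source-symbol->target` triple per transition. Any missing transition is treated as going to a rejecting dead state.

start=A; accept=C,E; A-x->B; A-y->C; B-x->D; B-y->C; C-x->E; C-y->A; D-x->D; D-y->D; E-x->D; E-y->A

Handle the two conditions separately and then intersect. The first has 2 states tracking the count of `y`s modulo 2; the second has 3 states tracking partial matches of the forbidden pattern `xx`. A product state is a pair (one from each), accepting exactly when both do. Equivalent product states are then merged.
With 5 states:
       x  y 
>  A   B  C 
   B   D  C 
 * C   E  A 
   D   D  D 
 * E   D  A 
(> = start, * = accepting)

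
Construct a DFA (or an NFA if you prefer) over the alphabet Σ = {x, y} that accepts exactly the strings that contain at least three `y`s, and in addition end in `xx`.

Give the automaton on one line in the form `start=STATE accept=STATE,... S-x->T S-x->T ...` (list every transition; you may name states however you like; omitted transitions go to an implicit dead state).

Run two small machines in parallel and take their product. The first has 5 states tracking the count of `y`s, saturating at 4; the second has 3 states tracking how much of the suffix `xx` has currently been matched. A product state is a pair (one from each), accepting exactly when both do.
15 states suffice.
          x    y  
>  q0     q1   q2 
   q1     q3   q2 
   q2     q4   q5 
   q3     q3   q2 
   q4     q6   q5 
   q5     q7   q8 
   q6     q6   q5 
   q7     q9   q8 
   q8    q10  q11 
   q9     q9   q8 
   q10   q12  q11 
   q11   q13  q11 
 * q12   q12  q11 
   q13   q14  q11 
 * q14   q14  q11 
(> = start, * = accepting)

start=q0 accept=q12,q14 q0-x->q1 q0-y->q2 q1-x->q3 q1-y->q2 q2-x->q4 q2-y->q5 q3-x->q3 q3-y->q2 q4-x->q6 q4-y->q5 q5-x->q7 q5-y->q8 q6-x->q6 q6-y->q5 q7-x->q9 q7-y->q8 q8-x->q10 q8-y->q11 q9-x->q9 q9-y->q8 q10-x->q12 q10-y->q11 q11-x->q13 q11-y->q11 q12-x->q12 q12-y->q11 q13-x->q14 q13-y->q11 q14-x->q14 q14-y->q11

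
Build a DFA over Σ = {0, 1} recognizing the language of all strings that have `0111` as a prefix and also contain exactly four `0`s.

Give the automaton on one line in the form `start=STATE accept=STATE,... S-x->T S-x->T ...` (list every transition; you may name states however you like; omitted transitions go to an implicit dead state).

Handle the two conditions separately and then intersect. One (6 states) tracks whether the input so far still matches the prefix `0111`; the other (6 states) tracks the count of `0`s, saturating at 5. Each combined state is a pair, one component from each; accept when both components accept.
A 15-state machine:
          0    1  
>  q0     q1   q2 
   q1     q3   q4 
   q2     q5   q2 
   q3     q6   q3 
   q4     q3   q7 
   q5     q3   q5 
   q6     q8   q6 
   q7     q3   q9 
   q8    q10   q8 
   q9    q11   q9 
   q10   q10  q10 
   q11   q12  q11 
   q12   q13  q12 
 * q13   q14  q13 
   q14   q14  q14 
(> = start, * = accepting)

start=q0 accept=q13 q0-0->q1 q0-1->q2 q1-0->q3 q1-1->q4 q2-0->q5 q2-1->q2 q3-0->q6 q3-1->q3 q4-0->q3 q4-1->q7 q5-0->q3 q5-1->q5 q6-0->q8 q6-1->q6 q7-0->q3 q7-1->q9 q8-0->q10 q8-1->q8 q9-0->q11 q9-1->q9 q10-0->q10 q10-1->q10 q11-0->q12 q11-1->q11 q12-0->q13 q12-1->q12 q13-0->q14 q13-1->q13 q14-0->q14 q14-1->q14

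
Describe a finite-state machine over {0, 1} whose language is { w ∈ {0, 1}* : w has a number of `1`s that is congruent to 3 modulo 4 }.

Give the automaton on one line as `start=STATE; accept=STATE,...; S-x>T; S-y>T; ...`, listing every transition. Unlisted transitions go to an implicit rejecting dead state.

start=S0; accept=S3; S0-0>S0; S0-1>S1; S1-0>S1; S1-1>S2; S2-0>S2; S2-1>S3; S3-0>S3; S3-1>S0

Keep the running count of `1`s modulo 4: each `1` advances along the cycle S0 → S1 → S2 → S3 → S0 while other symbols loop. Accept at S3.
        0   1  
>  S0   S0  S1 
   S1   S1  S2 
   S2   S2  S3 
 * S3   S3  S0 
(> = start, * = accepting)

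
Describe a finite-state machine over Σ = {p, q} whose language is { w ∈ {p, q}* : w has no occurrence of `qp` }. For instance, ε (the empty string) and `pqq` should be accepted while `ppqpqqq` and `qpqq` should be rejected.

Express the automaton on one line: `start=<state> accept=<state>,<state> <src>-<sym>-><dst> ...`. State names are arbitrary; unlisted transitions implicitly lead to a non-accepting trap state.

Track partial matches of the forbidden pattern `qp`. State C is a dead state reached once `qp` has occurred; every other state accepts. A means no part of `qp` is currently matched.
With 3 states:
       p  q 
>* A   A  B 
 * B   C  B 
   C   C  C 
(> = start, * = accepting)

start=A accept=A,B A-p->A A-q->B B-p->C B-q->B C-p->C C-q->C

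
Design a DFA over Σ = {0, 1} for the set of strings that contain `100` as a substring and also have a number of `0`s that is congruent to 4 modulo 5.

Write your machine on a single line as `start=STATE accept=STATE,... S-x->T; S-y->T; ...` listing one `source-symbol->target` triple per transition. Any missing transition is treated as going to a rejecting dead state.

start=S0; accept=S16; S0-0->S1; S0-1->S2; S1-0->S3; S1-1->S4; S2-0->S5; S2-1->S2; S3-0->S6; S3-1->S7; S4-0->S8; S4-1->S4; S5-0->S9; S5-1->S4; S6-0->S10; S6-1->S11; S7-0->S12; S7-1->S7; S8-0->S13; S8-1->S7; S9-0->S13; S9-1->S9; S10-0->S0; S10-1->S14; S11-0->S15; S11-1->S11; S12-0->S16; S12-1->S11; S13-0->S16; S13-1->S13; S14-0->S17; S14-1->S14; S15-0->S18; S15-1->S14; S16-0->S18; S16-1->S16; S17-0->S19; S17-1->S2; S18-0->S19; S18-1->S18; S19-0->S9; S19-1->S19

Build one automaton per condition and run them in lockstep. One (4 states) tracks whether and how much of `100` has been seen; the other (5 states) tracks the count of `0`s modulo 5. Each combined state is a pair, one component from each; accept when both components accept.
20 states suffice.
          0    1  
>  S0     S1   S2 
   S1     S3   S4 
   S2     S5   S2 
   S3     S6   S7 
   S4     S8   S4 
   S5     S9   S4 
   S6    S10  S11 
   S7    S12   S7 
   S8    S13   S7 
   S9    S13   S9 
   S10    S0  S14 
   S11   S15  S11 
   S12   S16  S11 
   S13   S16  S13 
   S14   S17  S14 
   S15   S18  S14 
 * S16   S18  S16 
   S17   S19   S2 
   S18   S19  S18 
   S19    S9  S19 
(> = start, * = accepting)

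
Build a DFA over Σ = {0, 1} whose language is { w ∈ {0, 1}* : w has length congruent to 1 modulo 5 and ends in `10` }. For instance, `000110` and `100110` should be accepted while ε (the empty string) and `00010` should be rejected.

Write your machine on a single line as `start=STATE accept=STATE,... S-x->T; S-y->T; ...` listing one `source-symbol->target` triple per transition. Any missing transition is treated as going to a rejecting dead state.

Run two small machines in parallel and take their product. The first has 5 states tracking the input length modulo 5; the second has 3 states tracking how much of the suffix `10` has currently been matched. A product state is a pair (one from each), accepting exactly when both do. Equivalent product states are then merged.
7 states suffice.
        0   1  
>  q0   q1  q1 
   q1   q2  q2 
   q2   q3  q3 
   q3   q4  q4 
   q4   q0  q5 
   q5   q6  q1 
 * q6   q2  q2 
(> = start, * = accepting)

start=q0; accept=q6; q0-0->q1; q0-1->q1; q1-0->q2; q1-1->q2; q2-0->q3; q2-1->q3; q3-0->q4; q3-1->q4; q4-0->q0; q4-1->q5; q5-0->q6; q5-1->q1; q6-0->q2; q6-1->q2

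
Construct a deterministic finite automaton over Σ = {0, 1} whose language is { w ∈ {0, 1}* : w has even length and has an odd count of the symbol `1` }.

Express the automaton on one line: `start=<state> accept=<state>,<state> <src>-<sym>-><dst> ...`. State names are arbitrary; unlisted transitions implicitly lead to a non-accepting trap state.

start=s0 accept=s3 s0-0->s1 s0-1->s2 s1-0->s0 s1-1->s3 s2-0->s3 s2-1->s0 s3-0->s2 s3-1->s1

Run two small machines in parallel and take their product. One (2 states) tracks the input length modulo 2; the other (2 states) tracks the count of `1`s modulo 2. Each combined state is a pair, one component from each; accept when both components accept.
4 states suffice.
        0   1  
>  s0   s1  s2 
   s1   s0  s3 
   s2   s3  s0 
 * s3   s2  s1 
(> = start, * = accepting)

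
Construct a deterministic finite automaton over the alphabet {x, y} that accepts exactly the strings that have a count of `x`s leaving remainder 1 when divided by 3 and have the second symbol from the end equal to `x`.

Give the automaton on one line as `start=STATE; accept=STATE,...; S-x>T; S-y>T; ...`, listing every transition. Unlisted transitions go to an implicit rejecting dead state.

Build one automaton per condition and run them in lockstep. The first has 3 states tracking the count of `x`s modulo 3; the second has 7 states tracking the last 2 symbols read. A product state is a pair (one from each), accepting exactly when both do. Minimizing collapses redundant product states.
With 7 states:
        x   y  
>  S0   S1  S0 
   S1   S2  S3 
   S2   S4  S2 
 * S3   S2  S5 
   S4   S6  S0 
   S5   S2  S5 
 * S6   S2  S3 
(> = start, * = accepting)

start=S0; accept=S3,S6; S0-x>S1; S0-y>S0; S1-x>S2; S1-y>S3; S2-x>S4; S2-y>S2; S3-x>S2; S3-y>S5; S4-x>S6; S4-y>S0; S5-x>S2; S5-y>S5; S6-x>S2; S6-y>S3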